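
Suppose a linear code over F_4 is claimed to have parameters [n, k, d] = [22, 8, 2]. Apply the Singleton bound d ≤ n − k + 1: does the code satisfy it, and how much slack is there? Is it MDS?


Singleton RHS = n − k + 1 = 15, slack = 13, bound satisfied, not MDS.

Singleton bound: d ≤ n − k + 1.
Here n = 22, k = 8, so n − k + 1 = 15.
Given d = 2, check d ≤ 15: YES.
Slack = (n − k + 1) − d = 13.
The code is NOT MDS (slack = 13 > 0).
Description: the claimed parameters are [22, 8, 2]_4; such a code would be non-MDS.


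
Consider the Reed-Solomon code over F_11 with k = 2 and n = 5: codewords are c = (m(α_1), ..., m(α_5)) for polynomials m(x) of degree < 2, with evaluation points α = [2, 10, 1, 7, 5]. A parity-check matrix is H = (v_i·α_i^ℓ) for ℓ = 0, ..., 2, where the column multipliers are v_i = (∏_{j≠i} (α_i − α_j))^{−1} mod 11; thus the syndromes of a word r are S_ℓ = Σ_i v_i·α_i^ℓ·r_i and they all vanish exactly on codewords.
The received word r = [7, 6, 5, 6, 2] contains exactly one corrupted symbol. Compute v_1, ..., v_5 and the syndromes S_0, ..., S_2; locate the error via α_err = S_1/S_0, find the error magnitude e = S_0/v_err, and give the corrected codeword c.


S = (8, 3, 8), error at position 2, error magnitude e = 5, c = [7, 1, 5, 6, 2].

Step 1: column multipliers v_i = (∏_{j≠i}(α_i − α_j))^{−1} mod 11.
  i = 1 (α = 2): (2−10)(2−1)(2−7)(2−5) = (−8)·1·(−5)·(−3) = −120 ≡ 1, so v_1 = 1^{−1} = 1 (mod 11).
  i = 2 (α = 10): (10−2)(10−1)(10−7)(10−5) = 8·9·3·5 = 1080 ≡ 2, so v_2 = 2^{−1} = 6 (mod 11).
  i = 3 (α = 1): (1−2)(1−10)(1−7)(1−5) = (−1)·(−9)·(−6)·(−4) = 216 ≡ 7, so v_3 = 7^{−1} = 8 (mod 11).
  i = 4 (α = 7): (7−2)(7−10)(7−1)(7−5) = 5·(−3)·6·2 = −180 ≡ 7, so v_4 = 7^{−1} = 8 (mod 11).
  i = 5 (α = 5): (5−2)(5−10)(5−1)(5−7) = 3·(−5)·4·(−2) = 120 ≡ 10, so v_5 = 10^{−1} = 10 (mod 11).
  v = [1, 6, 8, 8, 10].
Step 2: syndromes of r = [7, 6, 5, 6, 2] (all sums mod 11).
  S_0 = Σ v_i r_i = 1·7 + 6·6 + 8·5 + 8·6 + 10·2 = 151 ≡ 8.
  S_1 = Σ v_i α_i r_i = 1·2·7 + 6·10·6 + 8·1·5 + 8·7·6 + 10·5·2 = 850 ≡ 3.
  α_i^2 mod 11 = [4, 1, 1, 5, 3].
  S_2 = Σ v_i α_i^2 r_i = 1·4·7 + 6·1·6 + 8·1·5 + 8·5·6 + 10·3·2 = 404 ≡ 8.
  S = (8, 3, 8) ≠ 0, so r is not a codeword (an error is present).
Step 3: locate the error. For a single error e at position i, S_ℓ = v_i·e·α_i^ℓ, so α_err = S_1/S_0.
  S_0^{−1} = 8^{−1} = 7 (mod 11), so α_err = 3·7 = 21 ≡ 10 = α_2. Error position i = 2.
  Consistency check: S_2/S_1 = 8·4 = 32 ≡ 10 = α_err ✓ (single-error assumption holds).
Step 4: error magnitude e = S_0/v_2 = S_0·∏_{j≠2}(α_2 − α_j) = 8·2 = 16 ≡ 5 (mod 11).
Step 5: correct position 2: c_2 = r_2 − e = 6 − 5 ≡ 1 (mod 11). Hence c = [7, 1, 5, 6, 2].
  Check: interpolating c through the α_i gives m(x) = 3 + 2·x (degree < 2) with m(α_i) = c_i for every i, so c is indeed a codeword.


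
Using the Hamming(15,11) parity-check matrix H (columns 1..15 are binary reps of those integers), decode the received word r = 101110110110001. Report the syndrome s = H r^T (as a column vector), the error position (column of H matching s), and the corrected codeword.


s = (0, 0, 1, 0)^T, error position = 2, corrected codeword c = 111110110110001

Compute s = H r^T mod 2 one row at a time:
  s_1 = 1 + 0 + 1 + 1 + 0 + 0 + 0 + 1 = 4 ≡ 0 (mod 2).
  s_2 = 1 + 1 + 0 + 1 + 0 + 0 + 0 + 1 = 4 ≡ 0 (mod 2).
  s_3 = 0 + 1 + 0 + 1 + 1 + 1 + 0 + 1 = 5 ≡ 1 (mod 2).
  s_4 = 1 + 1 + 1 + 1 + 0 + 1 + 0 + 1 = 6 ≡ 0 (mod 2).
s = (0, 0, 1, 0)^T — this equals column 2 of H (binary 0010), so error is at position 2.
Correct: flip bit 2 of r = 101110110110001 to get c = 111110110110001.


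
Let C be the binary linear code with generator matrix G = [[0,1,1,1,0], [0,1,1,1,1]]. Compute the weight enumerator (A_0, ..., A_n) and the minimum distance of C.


Weight distribution: A_0 = 1, A_1 = 1, A_3 = 1, A_4 = 1. Minimum distance d = 1.

Enumerate all 2^2 = 4 messages m ∈ F_2^2.
For each, compute codeword c = mG in F_2^5, then tally its weight.
  m = 00 → c = 00000, weight = 0.
  m = 10 → c = 01110, weight = 3.
  m = 01 → c = 01111, weight = 4.
  m = 11 → c = 00001, weight = 1.
Tally weights:
  weight 0: 1 codewords.
  weight 1: 1 codewords.
  weight 3: 1 codewords.
  weight 4: 1 codewords.
Minimum distance d = smallest w > 0 with A_w > 0 = 1.
Sanity: Σ A_w = 4 = 2^2 = 4 ✓.


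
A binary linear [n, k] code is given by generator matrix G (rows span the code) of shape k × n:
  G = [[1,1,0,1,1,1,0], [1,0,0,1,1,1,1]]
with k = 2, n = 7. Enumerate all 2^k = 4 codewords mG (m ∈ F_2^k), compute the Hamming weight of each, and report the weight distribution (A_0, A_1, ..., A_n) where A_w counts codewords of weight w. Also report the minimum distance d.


Weight distribution: A_0 = 1, A_2 = 1, A_5 = 2. Minimum distance d = 2.

Enumerate all 2^2 = 4 messages m ∈ F_2^2.
For each, compute codeword c = mG in F_2^7, then tally its weight.
  m = 00 → c = 0000000, weight = 0.
  m = 10 → c = 1101110, weight = 5.
  m = 01 → c = 1001111, weight = 5.
  m = 11 → c = 0100001, weight = 2.
Tally weights:
  weight 0: 1 codewords.
  weight 2: 1 codewords.
  weight 5: 2 codewords.
Minimum distance d = smallest w > 0 with A_w > 0 = 2.
Sanity: Σ A_w = 4 = 2^2 = 4 ✓.


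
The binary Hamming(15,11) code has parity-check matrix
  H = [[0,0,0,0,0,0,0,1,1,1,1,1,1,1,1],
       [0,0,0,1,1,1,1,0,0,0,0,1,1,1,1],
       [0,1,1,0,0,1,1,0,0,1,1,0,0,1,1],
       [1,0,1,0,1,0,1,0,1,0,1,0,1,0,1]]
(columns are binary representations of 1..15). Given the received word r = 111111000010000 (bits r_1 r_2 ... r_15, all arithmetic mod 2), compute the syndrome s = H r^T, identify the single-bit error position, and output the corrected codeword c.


s = (1, 1, 0, 0)^T, error position = 12, corrected codeword c = 111111000011000

Compute s = H r^T mod 2 one row at a time:
  s_1 = 0 + 0 + 0 + 1 + 0 + 0 + 0 + 0 = 1 ≡ 1 (mod 2).
  s_2 = 1 + 1 + 1 + 0 + 0 + 0 + 0 + 0 = 3 ≡ 1 (mod 2).
  s_3 = 1 + 1 + 1 + 0 + 0 + 1 + 0 + 0 = 4 ≡ 0 (mod 2).
  s_4 = 1 + 1 + 1 + 0 + 0 + 1 + 0 + 0 = 4 ≡ 0 (mod 2).
s = (1, 1, 0, 0)^T — this equals column 12 of H (binary 1100), so error is at position 12.
Correct: flip bit 12 of r = 111111000010000 to get c = 111111000011000.


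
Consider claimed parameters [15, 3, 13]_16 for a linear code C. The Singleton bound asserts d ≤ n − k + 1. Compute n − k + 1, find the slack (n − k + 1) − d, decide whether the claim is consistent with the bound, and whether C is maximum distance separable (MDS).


Singleton RHS = n − k + 1 = 13, slack = 0, bound satisfied, MDS.

Singleton bound: d ≤ n − k + 1.
Here n = 15, k = 3, so n − k + 1 = 13.
Given d = 13, check d ≤ 13: YES.
Slack = (n − k + 1) − d = 0.
The code is MDS (slack = 0).
Description: the claimed parameters are [15, 3, 13]_16; such a code would be MDS (meets Singleton bound).


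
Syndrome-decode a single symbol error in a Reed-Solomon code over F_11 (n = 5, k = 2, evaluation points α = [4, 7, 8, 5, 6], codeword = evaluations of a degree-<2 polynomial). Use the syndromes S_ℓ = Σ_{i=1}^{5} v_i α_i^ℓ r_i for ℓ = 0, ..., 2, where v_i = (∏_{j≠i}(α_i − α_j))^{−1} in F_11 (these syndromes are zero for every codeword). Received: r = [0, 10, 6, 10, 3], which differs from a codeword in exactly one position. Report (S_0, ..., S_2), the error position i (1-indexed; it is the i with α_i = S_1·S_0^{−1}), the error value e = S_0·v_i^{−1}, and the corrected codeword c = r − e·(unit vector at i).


S = (5, 3, 4), error at position 4, error magnitude e = 3, c = [0, 10, 6, 7, 3].

Step 1: column multipliers v_i = (∏_{j≠i}(α_i − α_j))^{−1} mod 11.
  i = 1 (α = 4): (4−7)(4−8)(4−5)(4−6) = (−3)·(−4)·(−1)·(−2) = 24 ≡ 2, so v_1 = 2^{−1} = 6 (mod 11).
  i = 2 (α = 7): (7−4)(7−8)(7−5)(7−6) = 3·(−1)·2·1 = −6 ≡ 5, so v_2 = 5^{−1} = 9 (mod 11).
  i = 3 (α = 8): (8−4)(8−7)(8−5)(8−6) = 4·1·3·2 = 24 ≡ 2, so v_3 = 2^{−1} = 6 (mod 11).
  i = 4 (α = 5): (5−4)(5−7)(5−8)(5−6) = 1·(−2)·(−3)·(−1) = −6 ≡ 5, so v_4 = 5^{−1} = 9 (mod 11).
  i = 5 (α = 6): (6−4)(6−7)(6−8)(6−5) = 2·(−1)·(−2)·1 = 4 ≡ 4, so v_5 = 4^{−1} = 3 (mod 11).
  v = [6, 9, 6, 9, 3].
Step 2: syndromes of r = [0, 10, 6, 10, 3] (all sums mod 11).
  S_0 = Σ v_i r_i = 6·0 + 9·10 + 6·6 + 9·10 + 3·3 = 225 ≡ 5.
  S_1 = Σ v_i α_i r_i = 6·4·0 + 9·7·10 + 6·8·6 + 9·5·10 + 3·6·3 = 1422 ≡ 3.
  α_i^2 mod 11 = [5, 5, 9, 3, 3].
  S_2 = Σ v_i α_i^2 r_i = 6·5·0 + 9·5·10 + 6·9·6 + 9·3·10 + 3·3·3 = 1071 ≡ 4.
  S = (5, 3, 4) ≠ 0, so r is not a codeword (an error is present).
Step 3: locate the error. For a single error e at position i, S_ℓ = v_i·e·α_i^ℓ, so α_err = S_1/S_0.
  S_0^{−1} = 5^{−1} = 9 (mod 11), so α_err = 3·9 = 27 ≡ 5 = α_4. Error position i = 4.
  Consistency check: S_2/S_1 = 4·4 = 16 ≡ 5 = α_err ✓ (single-error assumption holds).
Step 4: error magnitude e = S_0/v_4 = S_0·∏_{j≠4}(α_4 − α_j) = 5·5 = 25 ≡ 3 (mod 11).
Step 5: correct position 4: c_4 = r_4 − e = 10 − 3 ≡ 7 (mod 11). Hence c = [0, 10, 6, 7, 3].
  Check: interpolating c through the α_i gives m(x) = 5 + 7·x (degree < 2) with m(α_i) = c_i for every i, so c is indeed a codeword.


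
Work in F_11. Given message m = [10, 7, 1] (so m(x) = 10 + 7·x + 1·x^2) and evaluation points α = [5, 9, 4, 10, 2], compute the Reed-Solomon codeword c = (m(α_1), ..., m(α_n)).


c = [4, 0, 10, 4, 6]

Message polynomial: m(x) = 10 + 7·x + 1·x^2 (mod 11).
For each evaluation point α_i, compute m(α_i) mod 11:
  α_1 = 5: Horner steps 1 → 1 → 4, so m(5) = 4.
  α_2 = 9: Horner steps 1 → 5 → 0, so m(9) = 0.
  α_3 = 4: Horner steps 1 → 0 → 10, so m(4) = 10.
  α_4 = 10: Horner steps 1 → 6 → 4, so m(10) = 4.
  α_5 = 2: Horner steps 1 → 9 → 6, so m(2) = 6.
Codeword c = [4, 0, 10, 4, 6] ∈ F_11^5.


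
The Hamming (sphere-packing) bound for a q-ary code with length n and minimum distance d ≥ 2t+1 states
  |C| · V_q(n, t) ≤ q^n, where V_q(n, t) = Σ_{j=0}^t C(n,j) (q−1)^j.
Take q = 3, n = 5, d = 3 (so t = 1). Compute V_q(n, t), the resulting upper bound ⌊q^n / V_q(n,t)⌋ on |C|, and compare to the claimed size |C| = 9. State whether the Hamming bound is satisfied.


V_q(n, t) = 11, q^n = 243, Hamming bound = 22, |C| = 9 ≤ bound (satisfied).

Step 1: Compute V_q(n, t) = Σ_{j=0}^1 C(n, j) (q−1)^j.
  j = 0: C(5,0)·(2)^0 = 1·1 = 1.
  j = 1: C(5,1)·(2)^1 = 5·2 = 10.
  V_q(n, t) = 1 + 10 = 11.
Step 2: q^n = 3^5 = 243.
Step 3: Hamming bound ⌊q^n / V_q(n,t)⌋ = ⌊243/11⌋ = 22.
Step 4: Compare |C| = 9 to 22: satisfied.
The claimed |C| lies below the Hamming bound.


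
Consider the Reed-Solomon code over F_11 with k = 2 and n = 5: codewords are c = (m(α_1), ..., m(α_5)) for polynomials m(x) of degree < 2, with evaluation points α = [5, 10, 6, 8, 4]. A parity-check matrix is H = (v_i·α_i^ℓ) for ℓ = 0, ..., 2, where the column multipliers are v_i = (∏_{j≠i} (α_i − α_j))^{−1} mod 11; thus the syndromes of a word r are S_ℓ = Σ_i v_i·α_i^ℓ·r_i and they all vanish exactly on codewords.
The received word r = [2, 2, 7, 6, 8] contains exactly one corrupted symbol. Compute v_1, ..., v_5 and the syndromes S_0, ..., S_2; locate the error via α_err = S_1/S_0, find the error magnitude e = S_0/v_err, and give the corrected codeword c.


S = (7, 4, 7), error at position 2, error magnitude e = 8, c = [2, 5, 7, 6, 8].

Step 1: column multipliers v_i = (∏_{j≠i}(α_i − α_j))^{−1} mod 11.
  i = 1 (α = 5): (5−10)(5−6)(5−8)(5−4) = (−5)·(−1)·(−3)·1 = −15 ≡ 7, so v_1 = 7^{−1} = 8 (mod 11).
  i = 2 (α = 10): (10−5)(10−6)(10−8)(10−4) = 5·4·2·6 = 240 ≡ 9, so v_2 = 9^{−1} = 5 (mod 11).
  i = 3 (α = 6): (6−5)(6−10)(6−8)(6−4) = 1·(−4)·(−2)·2 = 16 ≡ 5, so v_3 = 5^{−1} = 9 (mod 11).
  i = 4 (α = 8): (8−5)(8−10)(8−6)(8−4) = 3·(−2)·2·4 = −48 ≡ 7, so v_4 = 7^{−1} = 8 (mod 11).
  i = 5 (α = 4): (4−5)(4−10)(4−6)(4−8) = (−1)·(−6)·(−2)·(−4) = 48 ≡ 4, so v_5 = 4^{−1} = 3 (mod 11).
  v = [8, 5, 9, 8, 3].
Step 2: syndromes of r = [2, 2, 7, 6, 8] (all sums mod 11).
  S_0 = Σ v_i r_i = 8·2 + 5·2 + 9·7 + 8·6 + 3·8 = 161 ≡ 7.
  S_1 = Σ v_i α_i r_i = 8·5·2 + 5·10·2 + 9·6·7 + 8·8·6 + 3·4·8 = 1038 ≡ 4.
  α_i^2 mod 11 = [3, 1, 3, 9, 5].
  S_2 = Σ v_i α_i^2 r_i = 8·3·2 + 5·1·2 + 9·3·7 + 8·9·6 + 3·5·8 = 799 ≡ 7.
  S = (7, 4, 7) ≠ 0, so r is not a codeword (an error is present).
Step 3: locate the error. For a single error e at position i, S_ℓ = v_i·e·α_i^ℓ, so α_err = S_1/S_0.
  S_0^{−1} = 7^{−1} = 8 (mod 11), so α_err = 4·8 = 32 ≡ 10 = α_2. Error position i = 2.
  Consistency check: S_2/S_1 = 7·3 = 21 ≡ 10 = α_err ✓ (single-error assumption holds).
Step 4: error magnitude e = S_0/v_2 = S_0·∏_{j≠2}(α_2 − α_j) = 7·9 = 63 ≡ 8 (mod 11).
Step 5: correct position 2: c_2 = r_2 − e = 2 − 8 ≡ 5 (mod 11). Hence c = [2, 5, 7, 6, 8].
  Check: interpolating c through the α_i gives m(x) = 10 + 5·x (degree < 2) with m(α_i) = c_i for every i, so c is indeed a codeword.


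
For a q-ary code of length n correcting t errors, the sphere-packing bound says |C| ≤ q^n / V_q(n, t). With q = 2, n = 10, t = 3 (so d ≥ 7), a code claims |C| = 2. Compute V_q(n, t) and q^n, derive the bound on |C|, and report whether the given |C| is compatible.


V_q(n, t) = 176, q^n = 1024, Hamming bound = 5, |C| = 2 ≤ bound (satisfied).

Step 1: Compute V_q(n, t) = Σ_{j=0}^3 C(n, j) (q−1)^j.
  j = 0: C(10,0)·(1)^0 = 1·1 = 1.
  j = 1: C(10,1)·(1)^1 = 10·1 = 10.
  j = 2: C(10,2)·(1)^2 = 45·1 = 45.
  j = 3: C(10,3)·(1)^3 = 120·1 = 120.
  V_q(n, t) = 1 + 10 + 45 + 120 = 176.
Step 2: q^n = 2^10 = 1024.
Step 3: Hamming bound ⌊q^n / V_q(n,t)⌋ = ⌊1024/176⌋ = 5.
Step 4: Compare |C| = 2 to 5: satisfied.
The claimed |C| lies below the Hamming bound.


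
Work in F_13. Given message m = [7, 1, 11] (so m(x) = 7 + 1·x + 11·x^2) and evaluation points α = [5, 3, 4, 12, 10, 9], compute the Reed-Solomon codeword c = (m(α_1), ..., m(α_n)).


c = [1, 5, 5, 4, 12, 10]

Message polynomial: m(x) = 7 + 1·x + 11·x^2 (mod 13).
For each evaluation point α_i, compute m(α_i) mod 13:
  α_1 = 5: Horner steps 11 → 4 → 1, so m(5) = 1.
  α_2 = 3: Horner steps 11 → 8 → 5, so m(3) = 5.
  α_3 = 4: Horner steps 11 → 6 → 5, so m(4) = 5.
  α_4 = 12: Horner steps 11 → 3 → 4, so m(12) = 4.
  α_5 = 10: Horner steps 11 → 7 → 12, so m(10) = 12.
  α_6 = 9: Horner steps 11 → 9 → 10, so m(9) = 10.
Codeword c = [1, 5, 5, 4, 12, 10] ∈ F_13^6.


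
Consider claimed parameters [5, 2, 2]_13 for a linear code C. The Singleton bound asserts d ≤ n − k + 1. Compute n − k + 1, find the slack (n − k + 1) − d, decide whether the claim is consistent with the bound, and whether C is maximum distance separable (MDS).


Singleton RHS = n − k + 1 = 4, slack = 2, bound satisfied, not MDS.

Singleton bound: d ≤ n − k + 1.
Here n = 5, k = 2, so n − k + 1 = 4.
Given d = 2, check d ≤ 4: YES.
Slack = (n − k + 1) − d = 2.
The code is NOT MDS (slack = 2 > 0).
Description: the claimed parameters are [5, 2, 2]_13; such a code would be non-MDS.


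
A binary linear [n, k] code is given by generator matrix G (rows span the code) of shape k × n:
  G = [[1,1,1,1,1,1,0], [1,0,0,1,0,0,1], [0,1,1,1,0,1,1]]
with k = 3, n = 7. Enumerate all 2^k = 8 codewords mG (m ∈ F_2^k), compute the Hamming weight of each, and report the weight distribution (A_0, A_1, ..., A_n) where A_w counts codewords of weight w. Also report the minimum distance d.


Weight distribution: A_0 = 1, A_2 = 1, A_3 = 2, A_4 = 1, A_5 = 2, A_6 = 1. Minimum distance d = 2.

Enumerate all 2^3 = 8 messages m ∈ F_2^3.
For each, compute codeword c = mG in F_2^7, then tally its weight.
  m = 000 → c = 0000000, weight = 0.
  m = 100 → c = 1111110, weight = 6.
  m = 010 → c = 1001001, weight = 3.
  m = 110 → c = 0110111, weight = 5.
  m = 001 → c = 0111011, weight = 5.
  m = 101 → c = 1000101, weight = 3.
  m = 011 → c = 1110010, weight = 4.
  m = 111 → c = 0001100, weight = 2.
Tally weights:
  weight 0: 1 codewords.
  weight 2: 1 codewords.
  weight 3: 2 codewords.
  weight 4: 1 codewords.
  weight 5: 2 codewords.
  weight 6: 1 codewords.
Minimum distance d = smallest w > 0 with A_w > 0 = 2.
Sanity: Σ A_w = 8 = 2^3 = 8 ✓.


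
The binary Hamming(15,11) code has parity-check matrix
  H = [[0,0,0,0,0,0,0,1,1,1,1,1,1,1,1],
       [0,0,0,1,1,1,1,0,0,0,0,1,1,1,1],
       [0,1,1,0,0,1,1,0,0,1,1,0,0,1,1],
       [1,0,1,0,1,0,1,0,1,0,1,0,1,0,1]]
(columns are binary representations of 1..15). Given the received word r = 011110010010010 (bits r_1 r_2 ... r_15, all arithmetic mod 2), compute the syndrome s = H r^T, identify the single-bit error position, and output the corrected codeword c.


s = (1, 1, 0, 1)^T, error position = 13, corrected codeword c = 011110010010110

Compute s = H r^T mod 2 one row at a time:
  s_1 = 1 + 0 + 0 + 1 + 0 + 0 + 1 + 0 = 3 ≡ 1 (mod 2).
  s_2 = 1 + 1 + 0 + 0 + 0 + 0 + 1 + 0 = 3 ≡ 1 (mod 2).
  s_3 = 1 + 1 + 0 + 0 + 0 + 1 + 1 + 0 = 4 ≡ 0 (mod 2).
  s_4 = 0 + 1 + 1 + 0 + 0 + 1 + 0 + 0 = 3 ≡ 1 (mod 2).
s = (1, 1, 0, 1)^T — this equals column 13 of H (binary 1101), so error is at position 13.
Correct: flip bit 13 of r = 011110010010010 to get c = 011110010010110.


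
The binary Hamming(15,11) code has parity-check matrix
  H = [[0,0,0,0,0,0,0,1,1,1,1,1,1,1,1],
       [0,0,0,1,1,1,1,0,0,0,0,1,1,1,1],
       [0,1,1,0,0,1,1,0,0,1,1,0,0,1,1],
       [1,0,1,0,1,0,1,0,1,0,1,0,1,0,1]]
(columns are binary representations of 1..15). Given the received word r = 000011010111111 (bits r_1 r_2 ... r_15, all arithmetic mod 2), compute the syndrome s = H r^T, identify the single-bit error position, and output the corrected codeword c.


s = (1, 0, 1, 0)^T, error position = 10, corrected codeword c = 000011010011111

Compute s = H r^T mod 2 one row at a time:
  s_1 = 1 + 0 + 1 + 1 + 1 + 1 + 1 + 1 = 7 ≡ 1 (mod 2).
  s_2 = 0 + 1 + 1 + 0 + 1 + 1 + 1 + 1 = 6 ≡ 0 (mod 2).
  s_3 = 0 + 0 + 1 + 0 + 1 + 1 + 1 + 1 = 5 ≡ 1 (mod 2).
  s_4 = 0 + 0 + 1 + 0 + 0 + 1 + 1 + 1 = 4 ≡ 0 (mod 2).
s = (1, 0, 1, 0)^T — this equals column 10 of H (binary 1010), so error is at position 10.
Correct: flip bit 10 of r = 000011010111111 to get c = 000011010011111.


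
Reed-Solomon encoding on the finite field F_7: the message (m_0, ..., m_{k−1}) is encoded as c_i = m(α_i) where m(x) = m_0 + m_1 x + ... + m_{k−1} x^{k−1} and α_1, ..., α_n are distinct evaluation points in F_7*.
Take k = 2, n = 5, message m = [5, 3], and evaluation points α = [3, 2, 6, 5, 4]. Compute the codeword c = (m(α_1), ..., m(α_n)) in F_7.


c = [0, 4, 2, 6, 3]

Message polynomial: m(x) = 5 + 3·x (mod 7).
For each evaluation point α_i, compute m(α_i) mod 7:
  α_1 = 3: Horner steps 3 → 0, so m(3) = 0.
  α_2 = 2: Horner steps 3 → 4, so m(2) = 4.
  α_3 = 6: Horner steps 3 → 2, so m(6) = 2.
  α_4 = 5: Horner steps 3 → 6, so m(5) = 6.
  α_5 = 4: Horner steps 3 → 3, so m(4) = 3.
Codeword c = [0, 4, 2, 6, 3] ∈ F_7^5.


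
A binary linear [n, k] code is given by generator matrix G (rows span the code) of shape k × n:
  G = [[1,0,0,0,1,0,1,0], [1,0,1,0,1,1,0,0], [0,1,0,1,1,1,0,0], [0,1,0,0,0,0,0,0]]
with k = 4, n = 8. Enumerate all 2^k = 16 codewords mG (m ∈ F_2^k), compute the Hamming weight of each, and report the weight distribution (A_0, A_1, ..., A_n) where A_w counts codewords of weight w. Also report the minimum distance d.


Weight distribution: A_0 = 1, A_1 = 1, A_3 = 4, A_4 = 7, A_5 = 3. Minimum distance d = 1.

Enumerate all 2^4 = 16 messages m ∈ F_2^4.
For each, compute codeword c = mG in F_2^8, then tally its weight.
  m = 0000 → c = 00000000, weight = 0.
  m = 1000 → c = 10001010, weight = 3.
  m = 0100 → c = 10101100, weight = 4.
  m = 1100 → c = 00100110, weight = 3.
  m = 0010 → c = 01011100, weight = 4.
  m = 1010 → c = 11010110, weight = 5.
  m = 0110 → c = 11110000, weight = 4.
  m = 1110 → c = 01111010, weight = 5.
  m = 0001 → c = 01000000, weight = 1.
  m = 1001 → c = 11001010, weight = 4.
  m = 0101 → c = 11101100, weight = 5.
  m = 1101 → c = 01100110, weight = 4.
  m = 0011 → c = 00011100, weight = 3.
  m = 1011 → c = 10010110, weight = 4.
  m = 0111 → c = 10110000, weight = 3.
  m = 1111 → c = 00111010, weight = 4.
Tally weights:
  weight 0: 1 codewords.
  weight 1: 1 codewords.
  weight 3: 4 codewords.
  weight 4: 7 codewords.
  weight 5: 3 codewords.
Minimum distance d = smallest w > 0 with A_w > 0 = 1.
Sanity: Σ A_w = 16 = 2^4 = 16 ✓.


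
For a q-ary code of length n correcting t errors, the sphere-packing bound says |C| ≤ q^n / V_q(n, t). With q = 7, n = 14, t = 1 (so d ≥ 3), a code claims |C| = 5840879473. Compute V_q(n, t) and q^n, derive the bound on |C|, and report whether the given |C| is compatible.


V_q(n, t) = 85, q^n = 678223072849, Hamming bound = 7979094974, |C| = 5840879473 ≤ bound (satisfied).

Step 1: Compute V_q(n, t) = Σ_{j=0}^1 C(n, j) (q−1)^j.
  j = 0: C(14,0)·(6)^0 = 1·1 = 1.
  j = 1: C(14,1)·(6)^1 = 14·6 = 84.
  V_q(n, t) = 1 + 84 = 85.
Step 2: q^n = 7^14 = 678223072849.
Step 3: Hamming bound ⌊q^n / V_q(n,t)⌋ = ⌊678223072849/85⌋ = 7979094974.
Step 4: Compare |C| = 5840879473 to 7979094974: satisfied.
The claimed |C| lies below the Hamming bound.


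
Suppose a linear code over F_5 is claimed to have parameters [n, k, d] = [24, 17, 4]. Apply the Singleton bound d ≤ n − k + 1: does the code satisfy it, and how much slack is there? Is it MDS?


Singleton RHS = n − k + 1 = 8, slack = 4, bound satisfied, not MDS.

Singleton bound: d ≤ n − k + 1.
Here n = 24, k = 17, so n − k + 1 = 8.
Given d = 4, check d ≤ 8: YES.
Slack = (n − k + 1) − d = 4.
The code is NOT MDS (slack = 4 > 0).
Description: the claimed parameters are [24, 17, 4]_5; such a code would be non-MDS.


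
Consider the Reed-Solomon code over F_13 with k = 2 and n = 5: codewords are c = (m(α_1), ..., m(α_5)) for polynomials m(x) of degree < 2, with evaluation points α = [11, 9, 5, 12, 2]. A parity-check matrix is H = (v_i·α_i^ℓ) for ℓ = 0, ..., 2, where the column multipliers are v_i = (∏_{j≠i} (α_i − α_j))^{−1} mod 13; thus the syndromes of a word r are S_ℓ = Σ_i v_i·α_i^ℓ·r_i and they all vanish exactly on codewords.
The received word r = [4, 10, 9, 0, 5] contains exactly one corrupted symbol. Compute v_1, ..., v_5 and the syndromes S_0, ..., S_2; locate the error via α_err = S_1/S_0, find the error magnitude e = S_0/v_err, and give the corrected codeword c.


S = (6, 7, 6), error at position 4, error magnitude e = 12, c = [4, 10, 9, 1, 5].

Step 1: column multipliers v_i = (∏_{j≠i}(α_i − α_j))^{−1} mod 13.
  i = 1 (α = 11): (11−9)(11−5)(11−12)(11−2) = 2·6·(−1)·9 = −108 ≡ 9, so v_1 = 9^{−1} = 3 (mod 13).
  i = 2 (α = 9): (9−11)(9−5)(9−12)(9−2) = (−2)·4·(−3)·7 = 168 ≡ 12, so v_2 = 12^{−1} = 12 (mod 13).
  i = 3 (α = 5): (5−11)(5−9)(5−12)(5−2) = (−6)·(−4)·(−7)·3 = −504 ≡ 3, so v_3 = 3^{−1} = 9 (mod 13).
  i = 4 (α = 12): (12−11)(12−9)(12−5)(12−2) = 1·3·7·10 = 210 ≡ 2, so v_4 = 2^{−1} = 7 (mod 13).
  i = 5 (α = 2): (2−11)(2−9)(2−5)(2−12) = (−9)·(−7)·(−3)·(−10) = 1890 ≡ 5, so v_5 = 5^{−1} = 8 (mod 13).
  v = [3, 12, 9, 7, 8].
Step 2: syndromes of r = [4, 10, 9, 0, 5] (all sums mod 13).
  S_0 = Σ v_i r_i = 3·4 + 12·10 + 9·9 + 7·0 + 8·5 = 253 ≡ 6.
  S_1 = Σ v_i α_i r_i = 3·11·4 + 12·9·10 + 9·5·9 + 7·12·0 + 8·2·5 = 1697 ≡ 7.
  α_i^2 mod 13 = [4, 3, 12, 1, 4].
  S_2 = Σ v_i α_i^2 r_i = 3·4·4 + 12·3·10 + 9·12·9 + 7·1·0 + 8·4·5 = 1540 ≡ 6.
  S = (6, 7, 6) ≠ 0, so r is not a codeword (an error is present).
Step 3: locate the error. For a single error e at position i, S_ℓ = v_i·e·α_i^ℓ, so α_err = S_1/S_0.
  S_0^{−1} = 6^{−1} = 11 (mod 13), so α_err = 7·11 = 77 ≡ 12 = α_4. Error position i = 4.
  Consistency check: S_2/S_1 = 6·2 = 12 ≡ 12 = α_err ✓ (single-error assumption holds).
Step 4: error magnitude e = S_0/v_4 = S_0·∏_{j≠4}(α_4 − α_j) = 6·2 = 12 ≡ 12 (mod 13).
Step 5: correct position 4: c_4 = r_4 − e = 0 − 12 ≡ 1 (mod 13). Hence c = [4, 10, 9, 1, 5].
  Check: interpolating c through the α_i gives m(x) = 11 + 10·x (degree < 2) with m(α_i) = c_i for every i, so c is indeed a codeword.


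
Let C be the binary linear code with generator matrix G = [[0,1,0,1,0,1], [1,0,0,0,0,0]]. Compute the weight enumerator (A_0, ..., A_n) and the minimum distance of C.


Weight distribution: A_0 = 1, A_1 = 1, A_3 = 1, A_4 = 1. Minimum distance d = 1.

Enumerate all 2^2 = 4 messages m ∈ F_2^2.
For each, compute codeword c = mG in F_2^6, then tally its weight.
  m = 00 → c = 000000, weight = 0.
  m = 10 → c = 010101, weight = 3.
  m = 01 → c = 100000, weight = 1.
  m = 11 → c = 110101, weight = 4.
Tally weights:
  weight 0: 1 codewords.
  weight 1: 1 codewords.
  weight 3: 1 codewords.
  weight 4: 1 codewords.
Minimum distance d = smallest w > 0 with A_w > 0 = 1.
Sanity: Σ A_w = 4 = 2^2 = 4 ✓.


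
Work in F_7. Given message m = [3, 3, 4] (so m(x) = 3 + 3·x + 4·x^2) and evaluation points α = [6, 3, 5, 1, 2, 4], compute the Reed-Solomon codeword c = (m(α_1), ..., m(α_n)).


c = [4, 6, 6, 3, 4, 2]

Message polynomial: m(x) = 3 + 3·x + 4·x^2 (mod 7).
For each evaluation point α_i, compute m(α_i) mod 7:
  α_1 = 6: Horner steps 4 → 6 → 4, so m(6) = 4.
  α_2 = 3: Horner steps 4 → 1 → 6, so m(3) = 6.
  α_3 = 5: Horner steps 4 → 2 → 6, so m(5) = 6.
  α_4 = 1: Horner steps 4 → 0 → 3, so m(1) = 3.
  α_5 = 2: Horner steps 4 → 4 → 4, so m(2) = 4.
  α_6 = 4: Horner steps 4 → 5 → 2, so m(4) = 2.
Codeword c = [4, 6, 6, 3, 4, 2] ∈ F_7^6.


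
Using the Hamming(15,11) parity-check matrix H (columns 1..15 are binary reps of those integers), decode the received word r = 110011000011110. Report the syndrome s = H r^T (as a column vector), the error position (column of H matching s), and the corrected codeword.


s = (0, 1, 0, 0)^T, error position = 4, corrected codeword c = 110111000011110

Compute s = H r^T mod 2 one row at a time:
  s_1 = 0 + 0 + 0 + 1 + 1 + 1 + 1 + 0 = 4 ≡ 0 (mod 2).
  s_2 = 0 + 1 + 1 + 0 + 1 + 1 + 1 + 0 = 5 ≡ 1 (mod 2).
  s_3 = 1 + 0 + 1 + 0 + 0 + 1 + 1 + 0 = 4 ≡ 0 (mod 2).
  s_4 = 1 + 0 + 1 + 0 + 0 + 1 + 1 + 0 = 4 ≡ 0 (mod 2).
s = (0, 1, 0, 0)^T — this equals column 4 of H (binary 0100), so error is at position 4.
Correct: flip bit 4 of r = 110011000011110 to get c = 110111000011110.


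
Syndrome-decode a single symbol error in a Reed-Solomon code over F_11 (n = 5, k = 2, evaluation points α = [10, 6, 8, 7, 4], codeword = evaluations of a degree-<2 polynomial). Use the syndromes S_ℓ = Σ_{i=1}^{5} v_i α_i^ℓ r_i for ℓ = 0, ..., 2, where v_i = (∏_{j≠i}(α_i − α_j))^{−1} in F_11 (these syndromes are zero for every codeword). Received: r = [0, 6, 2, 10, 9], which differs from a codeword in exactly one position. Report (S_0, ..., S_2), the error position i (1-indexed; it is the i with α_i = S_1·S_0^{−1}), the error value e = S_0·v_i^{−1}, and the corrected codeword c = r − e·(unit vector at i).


S = (9, 6, 4), error at position 3, error magnitude e = 10, c = [0, 6, 3, 10, 9].

Step 1: column multipliers v_i = (∏_{j≠i}(α_i − α_j))^{−1} mod 11.
  i = 1 (α = 10): (10−6)(10−8)(10−7)(10−4) = 4·2·3·6 = 144 ≡ 1, so v_1 = 1^{−1} = 1 (mod 11).
  i = 2 (α = 6): (6−10)(6−8)(6−7)(6−4) = (−4)·(−2)·(−1)·2 = −16 ≡ 6, so v_2 = 6^{−1} = 2 (mod 11).
  i = 3 (α = 8): (8−10)(8−6)(8−7)(8−4) = (−2)·2·1·4 = −16 ≡ 6, so v_3 = 6^{−1} = 2 (mod 11).
  i = 4 (α = 7): (7−10)(7−6)(7−8)(7−4) = (−3)·1·(−1)·3 = 9 ≡ 9, so v_4 = 9^{−1} = 5 (mod 11).
  i = 5 (α = 4): (4−10)(4−6)(4−8)(4−7) = (−6)·(−2)·(−4)·(−3) = 144 ≡ 1, so v_5 = 1^{−1} = 1 (mod 11).
  v = [1, 2, 2, 5, 1].
Step 2: syndromes of r = [0, 6, 2, 10, 9] (all sums mod 11).
  S_0 = Σ v_i r_i = 1·0 + 2·6 + 2·2 + 5·10 + 1·9 = 75 ≡ 9.
  S_1 = Σ v_i α_i r_i = 1·10·0 + 2·6·6 + 2·8·2 + 5·7·10 + 1·4·9 = 490 ≡ 6.
  α_i^2 mod 11 = [1, 3, 9, 5, 5].
  S_2 = Σ v_i α_i^2 r_i = 1·1·0 + 2·3·6 + 2·9·2 + 5·5·10 + 1·5·9 = 367 ≡ 4.
  S = (9, 6, 4) ≠ 0, so r is not a codeword (an error is present).
Step 3: locate the error. For a single error e at position i, S_ℓ = v_i·e·α_i^ℓ, so α_err = S_1/S_0.
  S_0^{−1} = 9^{−1} = 5 (mod 11), so α_err = 6·5 = 30 ≡ 8 = α_3. Error position i = 3.
  Consistency check: S_2/S_1 = 4·2 = 8 ≡ 8 = α_err ✓ (single-error assumption holds).
Step 4: error magnitude e = S_0/v_3 = S_0·∏_{j≠3}(α_3 − α_j) = 9·6 = 54 ≡ 10 (mod 11).
Step 5: correct position 3: c_3 = r_3 − e = 2 − 10 ≡ 3 (mod 11). Hence c = [0, 6, 3, 10, 9].
  Check: interpolating c through the α_i gives m(x) = 4 + 4·x (degree < 2) with m(α_i) = c_i for every i, so c is indeed a codeword.


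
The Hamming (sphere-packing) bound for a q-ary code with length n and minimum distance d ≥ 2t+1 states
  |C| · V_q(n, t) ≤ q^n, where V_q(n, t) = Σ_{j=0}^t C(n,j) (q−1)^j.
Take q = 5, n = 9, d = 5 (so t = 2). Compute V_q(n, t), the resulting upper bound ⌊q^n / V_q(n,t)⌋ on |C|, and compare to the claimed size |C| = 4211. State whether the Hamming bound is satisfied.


V_q(n, t) = 613, q^n = 1953125, Hamming bound = 3186, |C| = 4211 > bound (violated).

Step 1: Compute V_q(n, t) = Σ_{j=0}^2 C(n, j) (q−1)^j.
  j = 0: C(9,0)·(4)^0 = 1·1 = 1.
  j = 1: C(9,1)·(4)^1 = 9·4 = 36.
  j = 2: C(9,2)·(4)^2 = 36·16 = 576.
  V_q(n, t) = 1 + 36 + 576 = 613.
Step 2: q^n = 5^9 = 1953125.
Step 3: Hamming bound ⌊q^n / V_q(n,t)⌋ = ⌊1953125/613⌋ = 3186.
Step 4: Compare |C| = 4211 to 3186: violated.
The claimed |C| lies above the Hamming bound, so no 5-ary code of length 9 with d ≥ 5 can have 4211 codewords.


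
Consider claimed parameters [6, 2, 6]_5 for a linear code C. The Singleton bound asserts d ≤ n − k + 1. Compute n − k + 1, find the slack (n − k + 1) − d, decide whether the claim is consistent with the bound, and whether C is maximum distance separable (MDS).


Singleton RHS = n − k + 1 = 5, slack = -1, bound violated (no such code; not MDS).

Singleton bound: d ≤ n − k + 1.
Here n = 6, k = 2, so n − k + 1 = 5.
Given d = 6, check d ≤ 5: NO.
Slack = (n − k + 1) − d = -1.
The slack is negative: d = 6 exceeds n − k + 1 = 5 by 1, so the Singleton bound is violated and no linear [6, 2, 6]_5 code can exist. In particular it is not MDS (MDS requires d = n − k + 1 exactly).
Description: the claimed parameters are [6, 2, 6]_5; such a code would be impossible (violates the Singleton bound).


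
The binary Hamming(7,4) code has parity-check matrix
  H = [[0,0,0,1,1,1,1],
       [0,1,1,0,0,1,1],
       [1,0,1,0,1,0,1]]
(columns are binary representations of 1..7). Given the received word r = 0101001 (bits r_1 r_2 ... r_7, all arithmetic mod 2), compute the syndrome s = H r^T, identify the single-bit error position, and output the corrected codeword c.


s = (0, 0, 1)^T, error position = 1, corrected codeword c = 1101001

Compute s = H r^T mod 2 one row at a time:
  s_1 = 1 + 0 + 0 + 1 = 2 ≡ 0 (mod 2).
  s_2 = 1 + 0 + 0 + 1 = 2 ≡ 0 (mod 2).
  s_3 = 0 + 0 + 0 + 1 = 1 ≡ 1 (mod 2).
s = (0, 0, 1)^T — this equals column 1 of H (binary 001), so error is at position 1.
Correct: flip bit 1 of r = 0101001 to get c = 1101001.


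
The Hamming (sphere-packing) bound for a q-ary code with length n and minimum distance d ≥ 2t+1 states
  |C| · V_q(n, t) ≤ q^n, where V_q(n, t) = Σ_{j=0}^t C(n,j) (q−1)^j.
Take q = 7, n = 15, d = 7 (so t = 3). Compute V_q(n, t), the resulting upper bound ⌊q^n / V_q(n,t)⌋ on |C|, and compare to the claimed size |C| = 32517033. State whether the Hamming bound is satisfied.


V_q(n, t) = 102151, q^n = 4747561509943, Hamming bound = 46475918, |C| = 32517033 ≤ bound (satisfied).

Step 1: Compute V_q(n, t) = Σ_{j=0}^3 C(n, j) (q−1)^j.
  j = 0: C(15,0)·(6)^0 = 1·1 = 1.
  j = 1: C(15,1)·(6)^1 = 15·6 = 90.
  j = 2: C(15,2)·(6)^2 = 105·36 = 3780.
  j = 3: C(15,3)·(6)^3 = 455·216 = 98280.
  V_q(n, t) = 1 + 90 + 3780 + 98280 = 102151.
Step 2: q^n = 7^15 = 4747561509943.
Step 3: Hamming bound ⌊q^n / V_q(n,t)⌋ = ⌊4747561509943/102151⌋ = 46475918.
Step 4: Compare |C| = 32517033 to 46475918: satisfied.
The claimed |C| lies below the Hamming bound.


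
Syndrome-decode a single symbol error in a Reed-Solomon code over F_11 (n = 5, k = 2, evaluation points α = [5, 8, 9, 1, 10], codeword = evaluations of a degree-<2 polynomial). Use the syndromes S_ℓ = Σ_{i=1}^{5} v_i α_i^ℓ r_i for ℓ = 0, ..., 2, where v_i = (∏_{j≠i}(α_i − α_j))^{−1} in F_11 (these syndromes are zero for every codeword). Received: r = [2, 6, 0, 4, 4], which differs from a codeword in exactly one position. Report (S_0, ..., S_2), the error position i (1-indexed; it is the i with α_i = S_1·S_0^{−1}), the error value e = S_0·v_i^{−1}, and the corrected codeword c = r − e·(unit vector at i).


S = (5, 6, 5), error at position 5, error magnitude e = 10, c = [2, 6, 0, 4, 5].

Step 1: column multipliers v_i = (∏_{j≠i}(α_i − α_j))^{−1} mod 11.
  i = 1 (α = 5): (5−8)(5−9)(5−1)(5−10) = (−3)·(−4)·4·(−5) = −240 ≡ 2, so v_1 = 2^{−1} = 6 (mod 11).
  i = 2 (α = 8): (8−5)(8−9)(8−1)(8−10) = 3·(−1)·7·(−2) = 42 ≡ 9, so v_2 = 9^{−1} = 5 (mod 11).
  i = 3 (α = 9): (9−5)(9−8)(9−1)(9−10) = 4·1·8·(−1) = −32 ≡ 1, so v_3 = 1^{−1} = 1 (mod 11).
  i = 4 (α = 1): (1−5)(1−8)(1−9)(1−10) = (−4)·(−7)·(−8)·(−9) = 2016 ≡ 3, so v_4 = 3^{−1} = 4 (mod 11).
  i = 5 (α = 10): (10−5)(10−8)(10−9)(10−1) = 5·2·1·9 = 90 ≡ 2, so v_5 = 2^{−1} = 6 (mod 11).
  v = [6, 5, 1, 4, 6].
Step 2: syndromes of r = [2, 6, 0, 4, 4] (all sums mod 11).
  S_0 = Σ v_i r_i = 6·2 + 5·6 + 1·0 + 4·4 + 6·4 = 82 ≡ 5.
  S_1 = Σ v_i α_i r_i = 6·5·2 + 5·8·6 + 1·9·0 + 4·1·4 + 6·10·4 = 556 ≡ 6.
  α_i^2 mod 11 = [3, 9, 4, 1, 1].
  S_2 = Σ v_i α_i^2 r_i = 6·3·2 + 5·9·6 + 1·4·0 + 4·1·4 + 6·1·4 = 346 ≡ 5.
  S = (5, 6, 5) ≠ 0, so r is not a codeword (an error is present).
Step 3: locate the error. For a single error e at position i, S_ℓ = v_i·e·α_i^ℓ, so α_err = S_1/S_0.
  S_0^{−1} = 5^{−1} = 9 (mod 11), so α_err = 6·9 = 54 ≡ 10 = α_5. Error position i = 5.
  Consistency check: S_2/S_1 = 5·2 = 10 ≡ 10 = α_err ✓ (single-error assumption holds).
Step 4: error magnitude e = S_0/v_5 = S_0·∏_{j≠5}(α_5 − α_j) = 5·2 = 10 ≡ 10 (mod 11).
Step 5: correct position 5: c_5 = r_5 − e = 4 − 10 ≡ 5 (mod 11). Hence c = [2, 6, 0, 4, 5].
  Check: interpolating c through the α_i gives m(x) = 10 + 5·x (degree < 2) with m(α_i) = c_i for every i, so c is indeed a codeword.


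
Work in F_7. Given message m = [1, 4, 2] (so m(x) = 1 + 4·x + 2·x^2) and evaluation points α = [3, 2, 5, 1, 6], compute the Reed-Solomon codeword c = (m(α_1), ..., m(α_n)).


c = [3, 3, 1, 0, 6]

Message polynomial: m(x) = 1 + 4·x + 2·x^2 (mod 7).
For each evaluation point α_i, compute m(α_i) mod 7:
  α_1 = 3: Horner steps 2 → 3 → 3, so m(3) = 3.
  α_2 = 2: Horner steps 2 → 1 → 3, so m(2) = 3.
  α_3 = 5: Horner steps 2 → 0 → 1, so m(5) = 1.
  α_4 = 1: Horner steps 2 → 6 → 0, so m(1) = 0.
  α_5 = 6: Horner steps 2 → 2 → 6, so m(6) = 6.
Codeword c = [3, 3, 1, 0, 6] ∈ F_7^5.


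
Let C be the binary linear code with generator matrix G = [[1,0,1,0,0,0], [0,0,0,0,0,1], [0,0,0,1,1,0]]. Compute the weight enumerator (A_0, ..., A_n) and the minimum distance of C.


Weight distribution: A_0 = 1, A_1 = 1, A_2 = 2, A_3 = 2, A_4 = 1, A_5 = 1. Minimum distance d = 1.

Enumerate all 2^3 = 8 messages m ∈ F_2^3.
For each, compute codeword c = mG in F_2^6, then tally its weight.
  m = 000 → c = 000000, weight = 0.
  m = 100 → c = 101000, weight = 2.
  m = 010 → c = 000001, weight = 1.
  m = 110 → c = 101001, weight = 3.
  m = 001 → c = 000110, weight = 2.
  m = 101 → c = 101110, weight = 4.
  m = 011 → c = 000111, weight = 3.
  m = 111 → c = 101111, weight = 5.
Tally weights:
  weight 0: 1 codewords.
  weight 1: 1 codewords.
  weight 2: 2 codewords.
  weight 3: 2 codewords.
  weight 4: 1 codewords.
  weight 5: 1 codewords.
Minimum distance d = smallest w > 0 with A_w > 0 = 1.
Sanity: Σ A_w = 8 = 2^3 = 8 ✓.


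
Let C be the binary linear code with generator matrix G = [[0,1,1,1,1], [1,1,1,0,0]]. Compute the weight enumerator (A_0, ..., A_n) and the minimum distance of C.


Weight distribution: A_0 = 1, A_3 = 2, A_4 = 1. Minimum distance d = 3.

Enumerate all 2^2 = 4 messages m ∈ F_2^2.
For each, compute codeword c = mG in F_2^5, then tally its weight.
  m = 00 → c = 00000, weight = 0.
  m = 10 → c = 01111, weight = 4.
  m = 01 → c = 11100, weight = 3.
  m = 11 → c = 10011, weight = 3.
Tally weights:
  weight 0: 1 codewords.
  weight 3: 2 codewords.
  weight 4: 1 codewords.
Minimum distance d = smallest w > 0 with A_w > 0 = 3.
Sanity: Σ A_w = 4 = 2^2 = 4 ✓.


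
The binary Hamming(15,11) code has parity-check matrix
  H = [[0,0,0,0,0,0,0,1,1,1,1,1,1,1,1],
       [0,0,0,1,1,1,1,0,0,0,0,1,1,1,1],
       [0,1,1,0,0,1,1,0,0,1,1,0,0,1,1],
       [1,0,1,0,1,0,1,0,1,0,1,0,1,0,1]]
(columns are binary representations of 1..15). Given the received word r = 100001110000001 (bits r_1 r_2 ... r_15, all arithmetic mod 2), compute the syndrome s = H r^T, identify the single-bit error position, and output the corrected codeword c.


s = (0, 1, 1, 1)^T, error position = 7, corrected codeword c = 100001010000001

Compute s = H r^T mod 2 one row at a time:
  s_1 = 1 + 0 + 0 + 0 + 0 + 0 + 0 + 1 = 2 ≡ 0 (mod 2).
  s_2 = 0 + 0 + 1 + 1 + 0 + 0 + 0 + 1 = 3 ≡ 1 (mod 2).
  s_3 = 0 + 0 + 1 + 1 + 0 + 0 + 0 + 1 = 3 ≡ 1 (mod 2).
  s_4 = 1 + 0 + 0 + 1 + 0 + 0 + 0 + 1 = 3 ≡ 1 (mod 2).
s = (0, 1, 1, 1)^T — this equals column 7 of H (binary 0111), so error is at position 7.
Correct: flip bit 7 of r = 100001110000001 to get c = 100001010000001.


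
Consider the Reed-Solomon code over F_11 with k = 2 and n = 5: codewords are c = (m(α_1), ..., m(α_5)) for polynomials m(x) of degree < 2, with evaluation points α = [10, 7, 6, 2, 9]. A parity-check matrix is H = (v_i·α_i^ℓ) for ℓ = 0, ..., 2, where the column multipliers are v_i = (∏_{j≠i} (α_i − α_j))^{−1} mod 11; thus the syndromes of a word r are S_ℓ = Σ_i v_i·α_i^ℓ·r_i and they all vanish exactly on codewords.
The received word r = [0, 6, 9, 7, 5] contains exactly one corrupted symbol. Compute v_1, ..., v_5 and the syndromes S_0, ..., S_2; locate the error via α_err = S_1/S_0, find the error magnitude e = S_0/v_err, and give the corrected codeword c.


S = (3, 10, 4), error at position 2, error magnitude e = 2, c = [0, 4, 9, 7, 5].

Step 1: column multipliers v_i = (∏_{j≠i}(α_i − α_j))^{−1} mod 11.
  i = 1 (α = 10): (10−7)(10−6)(10−2)(10−9) = 3·4·8·1 = 96 ≡ 8, so v_1 = 8^{−1} = 7 (mod 11).
  i = 2 (α = 7): (7−10)(7−6)(7−2)(7−9) = (−3)·1·5·(−2) = 30 ≡ 8, so v_2 = 8^{−1} = 7 (mod 11).
  i = 3 (α = 6): (6−10)(6−7)(6−2)(6−9) = (−4)·(−1)·4·(−3) = −48 ≡ 7, so v_3 = 7^{−1} = 8 (mod 11).
  i = 4 (α = 2): (2−10)(2−7)(2−6)(2−9) = (−8)·(−5)·(−4)·(−7) = 1120 ≡ 9, so v_4 = 9^{−1} = 5 (mod 11).
  i = 5 (α = 9): (9−10)(9−7)(9−6)(9−2) = (−1)·2·3·7 = −42 ≡ 2, so v_5 = 2^{−1} = 6 (mod 11).
  v = [7, 7, 8, 5, 6].
Step 2: syndromes of r = [0, 6, 9, 7, 5] (all sums mod 11).
  S_0 = Σ v_i r_i = 7·0 + 7·6 + 8·9 + 5·7 + 6·5 = 179 ≡ 3.
  S_1 = Σ v_i α_i r_i = 7·10·0 + 7·7·6 + 8·6·9 + 5·2·7 + 6·9·5 = 1066 ≡ 10.
  α_i^2 mod 11 = [1, 5, 3, 4, 4].
  S_2 = Σ v_i α_i^2 r_i = 7·1·0 + 7·5·6 + 8·3·9 + 5·4·7 + 6·4·5 = 686 ≡ 4.
  S = (3, 10, 4) ≠ 0, so r is not a codeword (an error is present).
Step 3: locate the error. For a single error e at position i, S_ℓ = v_i·e·α_i^ℓ, so α_err = S_1/S_0.
  S_0^{−1} = 3^{−1} = 4 (mod 11), so α_err = 10·4 = 40 ≡ 7 = α_2. Error position i = 2.
  Consistency check: S_2/S_1 = 4·10 = 40 ≡ 7 = α_err ✓ (single-error assumption holds).
Step 4: error magnitude e = S_0/v_2 = S_0·∏_{j≠2}(α_2 − α_j) = 3·8 = 24 ≡ 2 (mod 11).
Step 5: correct position 2: c_2 = r_2 − e = 6 − 2 ≡ 4 (mod 11). Hence c = [0, 4, 9, 7, 5].
  Check: interpolating c through the α_i gives m(x) = 6 + 6·x (degree < 2) with m(α_i) = c_i for every i, so c is indeed a codeword.
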